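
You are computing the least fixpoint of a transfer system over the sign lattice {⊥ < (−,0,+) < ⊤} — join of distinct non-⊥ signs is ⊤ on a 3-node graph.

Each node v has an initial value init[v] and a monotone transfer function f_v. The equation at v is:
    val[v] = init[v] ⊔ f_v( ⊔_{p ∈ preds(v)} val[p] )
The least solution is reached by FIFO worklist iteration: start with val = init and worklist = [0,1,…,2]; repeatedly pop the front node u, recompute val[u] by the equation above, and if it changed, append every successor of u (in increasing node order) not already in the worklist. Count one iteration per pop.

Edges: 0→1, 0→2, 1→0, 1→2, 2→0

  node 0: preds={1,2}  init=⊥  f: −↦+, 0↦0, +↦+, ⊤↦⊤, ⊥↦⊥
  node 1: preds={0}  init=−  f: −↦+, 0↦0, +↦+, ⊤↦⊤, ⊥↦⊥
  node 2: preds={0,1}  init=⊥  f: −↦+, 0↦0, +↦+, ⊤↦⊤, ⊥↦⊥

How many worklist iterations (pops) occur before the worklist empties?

6

Trace (6 dequeues):
  [1] u=0 | in − | out + | prev ⊥ | push {}
  [2] u=1 | in + | out ⊤ | prev − | push {0}
  [3] u=2 | in ⊤ | out ⊤ | prev ⊥ | push {}
  [4] u=0 | in ⊤ | out ⊤ | prev + | push {1,2}
  [5] u=1 | in ⊤ | out ⊤ | ==
  [6] u=2 | in ⊤ | out ⊤ | ==

Converged values:
  [0] ⊤
  [1] ⊤
  [2] ⊤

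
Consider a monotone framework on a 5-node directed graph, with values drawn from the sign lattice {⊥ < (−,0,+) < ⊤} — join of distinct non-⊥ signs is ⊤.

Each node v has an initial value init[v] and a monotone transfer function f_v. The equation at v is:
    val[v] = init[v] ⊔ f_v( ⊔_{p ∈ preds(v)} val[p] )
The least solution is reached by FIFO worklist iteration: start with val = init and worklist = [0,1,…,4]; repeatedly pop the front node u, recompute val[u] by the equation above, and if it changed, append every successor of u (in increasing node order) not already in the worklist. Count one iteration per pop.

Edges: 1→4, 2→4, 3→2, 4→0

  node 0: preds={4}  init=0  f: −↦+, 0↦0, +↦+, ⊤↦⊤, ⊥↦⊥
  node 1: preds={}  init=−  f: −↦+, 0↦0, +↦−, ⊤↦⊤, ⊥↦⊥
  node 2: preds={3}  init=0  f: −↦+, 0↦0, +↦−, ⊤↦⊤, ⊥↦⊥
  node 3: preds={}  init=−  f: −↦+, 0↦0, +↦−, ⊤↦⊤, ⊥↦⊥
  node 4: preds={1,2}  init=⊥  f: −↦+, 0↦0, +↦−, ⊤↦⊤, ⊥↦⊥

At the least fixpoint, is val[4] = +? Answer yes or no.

Worklist (6 pops):
  #1 pop 0: in=⊥ → 0 (no change)
  #2 pop 1: in=⊥ → − (no change)
  #3 pop 2: in=− → ⊤ (was 0); enqueue []
  #4 pop 3: in=⊥ → − (no change)
  #5 pop 4: in=⊤ → ⊤ (was ⊥); enqueue [0]
  #6 pop 0: in=⊤ → ⊤ (was 0); enqueue []

Fixpoint:
  val[0] = ⊤
  val[1] = −
  val[2] = ⊤
  val[3] = −
  val[4] = ⊤

no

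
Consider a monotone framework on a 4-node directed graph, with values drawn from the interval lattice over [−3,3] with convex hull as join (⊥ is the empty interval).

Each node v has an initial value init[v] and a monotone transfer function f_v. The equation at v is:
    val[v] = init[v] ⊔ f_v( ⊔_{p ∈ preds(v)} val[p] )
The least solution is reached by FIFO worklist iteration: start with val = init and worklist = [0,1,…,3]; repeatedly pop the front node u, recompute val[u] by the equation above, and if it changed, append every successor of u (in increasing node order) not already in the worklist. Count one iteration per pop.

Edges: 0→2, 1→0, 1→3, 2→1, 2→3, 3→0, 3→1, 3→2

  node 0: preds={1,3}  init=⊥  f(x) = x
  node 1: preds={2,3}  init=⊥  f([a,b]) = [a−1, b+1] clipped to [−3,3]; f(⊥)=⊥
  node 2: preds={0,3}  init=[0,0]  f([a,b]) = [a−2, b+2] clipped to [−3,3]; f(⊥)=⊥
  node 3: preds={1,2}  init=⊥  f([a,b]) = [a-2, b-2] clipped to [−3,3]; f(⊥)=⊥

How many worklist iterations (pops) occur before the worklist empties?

Iteration log — 13 steps:
  step 1. node 0  ⊔preds=⊥  new=⊥  stable
  step 2. node 1  ⊔preds=[0,0]  new=[-1,1]  old=⊥  +wl: 0
  step 3. node 2  ⊔preds=⊥  new=[0,0]  stable
  step 4. node 3  ⊔preds=[-1,1]  new=[-3,-1]  old=⊥  +wl: 1,2
  step 5. node 0  ⊔preds=[-3,1]  new=[-3,1]  old=⊥  +wl: 
  step 6. node 1  ⊔preds=[-3,0]  new=[-3,1]  old=[-1,1]  +wl: 0,3
  step 7. node 2  ⊔preds=[-3,1]  new=[-3,3]  old=[0,0]  +wl: 1
  step 8. node 0  ⊔preds=[-3,1]  new=[-3,1]  stable
  step 9. node 3  ⊔preds=[-3,3]  new=[-3,1]  old=[-3,-1]  +wl: 0,2
  step 10. node 1  ⊔preds=[-3,3]  new=[-3,3]  old=[-3,1]  +wl: 3
  step 11. node 0  ⊔preds=[-3,3]  new=[-3,3]  old=[-3,1]  +wl: 
  step 12. node 2  ⊔preds=[-3,3]  new=[-3,3]  stable
  step 13. node 3  ⊔preds=[-3,3]  new=[-3,1]  stable

Least fixpoint reached:
  node 0: [-3,3]
  node 1: [-3,3]
  node 2: [-3,3]
  node 3: [-3,1]

13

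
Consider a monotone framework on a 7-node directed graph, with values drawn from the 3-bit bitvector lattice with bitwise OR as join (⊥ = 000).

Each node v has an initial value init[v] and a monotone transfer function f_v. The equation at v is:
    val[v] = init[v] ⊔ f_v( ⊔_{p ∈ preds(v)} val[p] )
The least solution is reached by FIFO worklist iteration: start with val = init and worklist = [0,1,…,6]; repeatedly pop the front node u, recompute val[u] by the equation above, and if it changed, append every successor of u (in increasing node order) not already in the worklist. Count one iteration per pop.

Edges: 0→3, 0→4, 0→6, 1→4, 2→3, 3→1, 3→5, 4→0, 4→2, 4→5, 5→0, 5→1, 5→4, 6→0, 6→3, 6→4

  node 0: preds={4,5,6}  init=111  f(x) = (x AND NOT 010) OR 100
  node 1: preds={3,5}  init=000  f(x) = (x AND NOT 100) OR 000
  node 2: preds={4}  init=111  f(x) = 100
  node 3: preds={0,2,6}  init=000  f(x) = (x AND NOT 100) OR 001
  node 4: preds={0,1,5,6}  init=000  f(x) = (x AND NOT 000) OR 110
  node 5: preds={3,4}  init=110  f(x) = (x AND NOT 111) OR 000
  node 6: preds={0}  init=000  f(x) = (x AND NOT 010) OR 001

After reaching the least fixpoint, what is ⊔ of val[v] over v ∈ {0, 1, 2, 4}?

Trace (12 dequeues):
  [1] u=0 | in 110 | out 111 | ==
  [2] u=1 | in 110 | out 010 | prev 000 | push {}
  [3] u=2 | in 000 | out 111 | ==
  [4] u=3 | in 111 | out 011 | prev 000 | push {1}
  [5] u=4 | in 111 | out 111 | prev 000 | push {0,2}
  [6] u=5 | in 111 | out 110 | ==
  [7] u=6 | in 111 | out 101 | prev 000 | push {3,4}
  [8] u=1 | in 111 | out 011 | prev 010 | push {}
  [9] u=0 | in 111 | out 111 | ==
  [10] u=2 | in 111 | out 111 | ==
  [11] u=3 | in 111 | out 011 | ==
  [12] u=4 | in 111 | out 111 | ==

Converged values:
  [0] 111
  [1] 011
  [2] 111
  [3] 011
  [4] 111
  [5] 110
  [6] 101

111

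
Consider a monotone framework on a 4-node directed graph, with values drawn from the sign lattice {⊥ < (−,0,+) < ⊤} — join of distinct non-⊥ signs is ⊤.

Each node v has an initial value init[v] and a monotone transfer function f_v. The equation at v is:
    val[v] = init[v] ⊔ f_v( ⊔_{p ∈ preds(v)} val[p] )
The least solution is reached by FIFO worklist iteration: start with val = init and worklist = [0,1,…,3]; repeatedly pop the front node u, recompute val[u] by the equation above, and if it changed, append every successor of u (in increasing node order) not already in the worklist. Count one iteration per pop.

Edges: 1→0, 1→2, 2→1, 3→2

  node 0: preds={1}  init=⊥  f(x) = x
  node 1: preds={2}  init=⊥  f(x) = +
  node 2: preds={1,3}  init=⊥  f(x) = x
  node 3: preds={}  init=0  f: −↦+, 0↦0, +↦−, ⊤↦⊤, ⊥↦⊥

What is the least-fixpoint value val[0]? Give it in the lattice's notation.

+

Worklist (6 pops):
  #1 pop 0: in=⊥ → ⊥ (no change)
  #2 pop 1: in=⊥ → + (was ⊥); enqueue [0]
  #3 pop 2: in=⊤ → ⊤ (was ⊥); enqueue [1]
  #4 pop 3: in=⊥ → 0 (no change)
  #5 pop 0: in=+ → + (was ⊥); enqueue []
  #6 pop 1: in=⊤ → + (no change)

Fixpoint:
  val[0] = +
  val[1] = +
  val[2] = ⊤
  val[3] = 0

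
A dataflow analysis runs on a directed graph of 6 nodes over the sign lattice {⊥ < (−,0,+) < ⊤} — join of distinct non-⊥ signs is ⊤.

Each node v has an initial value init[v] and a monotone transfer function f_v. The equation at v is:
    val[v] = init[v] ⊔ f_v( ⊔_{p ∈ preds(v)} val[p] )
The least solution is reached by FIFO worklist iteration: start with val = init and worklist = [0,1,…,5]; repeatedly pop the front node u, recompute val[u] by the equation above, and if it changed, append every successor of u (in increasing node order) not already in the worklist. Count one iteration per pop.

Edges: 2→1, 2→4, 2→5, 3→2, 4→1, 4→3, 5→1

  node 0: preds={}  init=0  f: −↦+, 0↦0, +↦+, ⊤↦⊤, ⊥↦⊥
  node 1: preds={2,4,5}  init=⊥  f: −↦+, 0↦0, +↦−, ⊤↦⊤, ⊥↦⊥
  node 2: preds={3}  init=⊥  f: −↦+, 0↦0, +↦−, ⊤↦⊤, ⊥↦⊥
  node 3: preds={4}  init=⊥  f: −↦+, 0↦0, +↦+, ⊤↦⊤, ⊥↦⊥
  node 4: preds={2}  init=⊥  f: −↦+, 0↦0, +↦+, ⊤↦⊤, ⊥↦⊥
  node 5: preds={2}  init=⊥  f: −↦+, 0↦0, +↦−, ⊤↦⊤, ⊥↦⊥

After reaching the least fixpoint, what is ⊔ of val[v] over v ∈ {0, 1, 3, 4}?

0

Worklist (6 pops):
  #1 pop 0: in=⊥ → 0 (no change)
  #2 pop 1: in=⊥ → ⊥ (no change)
  #3 pop 2: in=⊥ → ⊥ (no change)
  #4 pop 3: in=⊥ → ⊥ (no change)
  #5 pop 4: in=⊥ → ⊥ (no change)
  #6 pop 5: in=⊥ → ⊥ (no change)

Fixpoint:
  val[0] = 0
  val[1] = ⊥
  val[2] = ⊥
  val[3] = ⊥
  val[4] = ⊥
  val[5] = ⊥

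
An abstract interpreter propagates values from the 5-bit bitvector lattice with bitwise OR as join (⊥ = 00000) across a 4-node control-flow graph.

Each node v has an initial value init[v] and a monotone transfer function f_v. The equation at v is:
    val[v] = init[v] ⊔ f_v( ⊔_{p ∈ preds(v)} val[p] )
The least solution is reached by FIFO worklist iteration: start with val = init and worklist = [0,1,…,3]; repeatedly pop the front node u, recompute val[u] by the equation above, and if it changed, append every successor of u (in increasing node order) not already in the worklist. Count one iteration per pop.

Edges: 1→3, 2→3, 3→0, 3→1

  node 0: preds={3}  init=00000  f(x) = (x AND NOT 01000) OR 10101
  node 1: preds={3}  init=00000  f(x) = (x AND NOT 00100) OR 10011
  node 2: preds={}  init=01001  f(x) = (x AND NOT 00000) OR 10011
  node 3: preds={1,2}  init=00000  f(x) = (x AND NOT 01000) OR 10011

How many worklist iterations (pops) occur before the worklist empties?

Worklist (6 pops):
  #1 pop 0: in=00000 → 10101 (was 00000); enqueue []
  #2 pop 1: in=00000 → 10011 (was 00000); enqueue []
  #3 pop 2: in=00000 → 11011 (was 01001); enqueue []
  #4 pop 3: in=11011 → 10011 (was 00000); enqueue [0,1]
  #5 pop 0: in=10011 → 10111 (was 10101); enqueue []
  #6 pop 1: in=10011 → 10011 (no change)

Fixpoint:
  val[0] = 10111
  val[1] = 10011
  val[2] = 11011
  val[3] = 10011

6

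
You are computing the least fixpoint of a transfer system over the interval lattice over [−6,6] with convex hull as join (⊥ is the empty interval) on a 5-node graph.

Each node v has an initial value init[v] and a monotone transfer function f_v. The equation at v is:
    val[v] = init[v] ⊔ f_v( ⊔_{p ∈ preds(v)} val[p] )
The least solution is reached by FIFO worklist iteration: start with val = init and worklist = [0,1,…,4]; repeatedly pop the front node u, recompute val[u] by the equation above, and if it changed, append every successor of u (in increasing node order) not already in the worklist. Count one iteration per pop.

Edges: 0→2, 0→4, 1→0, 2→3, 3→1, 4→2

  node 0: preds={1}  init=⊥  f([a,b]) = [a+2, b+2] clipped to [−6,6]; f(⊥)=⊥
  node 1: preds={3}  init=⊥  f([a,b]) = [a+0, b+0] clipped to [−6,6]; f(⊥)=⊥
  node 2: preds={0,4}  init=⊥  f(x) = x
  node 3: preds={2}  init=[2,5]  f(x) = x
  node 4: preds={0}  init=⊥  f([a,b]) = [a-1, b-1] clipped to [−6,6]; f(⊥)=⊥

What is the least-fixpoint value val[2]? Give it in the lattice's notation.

Iteration log — 13 steps:
  step 1. node 0  ⊔preds=⊥  new=⊥  stable
  step 2. node 1  ⊔preds=[2,5]  new=[2,5]  old=⊥  +wl: 0
  step 3. node 2  ⊔preds=⊥  new=⊥  stable
  step 4. node 3  ⊔preds=⊥  new=[2,5]  stable
  step 5. node 4  ⊔preds=⊥  new=⊥  stable
  step 6. node 0  ⊔preds=[2,5]  new=[4,6]  old=⊥  +wl: 2,4
  step 7. node 2  ⊔preds=[4,6]  new=[4,6]  old=⊥  +wl: 3
  step 8. node 4  ⊔preds=[4,6]  new=[3,5]  old=⊥  +wl: 2
  step 9. node 3  ⊔preds=[4,6]  new=[2,6]  old=[2,5]  +wl: 1
  step 10. node 2  ⊔preds=[3,6]  new=[3,6]  old=[4,6]  +wl: 3
  step 11. node 1  ⊔preds=[2,6]  new=[2,6]  old=[2,5]  +wl: 0
  step 12. node 3  ⊔preds=[3,6]  new=[2,6]  stable
  step 13. node 0  ⊔preds=[2,6]  new=[4,6]  stable

Least fixpoint reached:
  node 0: [4,6]
  node 1: [2,6]
  node 2: [3,6]
  node 3: [2,6]
  node 4: [3,5]

[3,6]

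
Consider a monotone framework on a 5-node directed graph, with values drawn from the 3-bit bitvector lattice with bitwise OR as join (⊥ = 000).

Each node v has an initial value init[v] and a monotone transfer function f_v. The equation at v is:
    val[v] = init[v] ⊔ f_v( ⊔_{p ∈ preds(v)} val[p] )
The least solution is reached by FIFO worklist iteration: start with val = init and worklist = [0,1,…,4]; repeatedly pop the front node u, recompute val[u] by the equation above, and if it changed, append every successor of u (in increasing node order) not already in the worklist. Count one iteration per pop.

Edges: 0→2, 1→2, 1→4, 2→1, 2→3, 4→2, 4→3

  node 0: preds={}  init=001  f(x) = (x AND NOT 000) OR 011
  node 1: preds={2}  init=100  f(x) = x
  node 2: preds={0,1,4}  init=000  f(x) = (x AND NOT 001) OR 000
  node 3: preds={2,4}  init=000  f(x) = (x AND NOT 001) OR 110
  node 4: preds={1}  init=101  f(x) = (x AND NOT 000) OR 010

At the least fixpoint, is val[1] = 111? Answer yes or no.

Worklist (9 pops):
  #1 pop 0: in=000 → 011 (was 001); enqueue []
  #2 pop 1: in=000 → 100 (no change)
  #3 pop 2: in=111 → 110 (was 000); enqueue [1]
  #4 pop 3: in=111 → 110 (was 000); enqueue []
  #5 pop 4: in=100 → 111 (was 101); enqueue [2,3]
  #6 pop 1: in=110 → 110 (was 100); enqueue [4]
  #7 pop 2: in=111 → 110 (no change)
  #8 pop 3: in=111 → 110 (no change)
  #9 pop 4: in=110 → 111 (no change)

Fixpoint:
  val[0] = 011
  val[1] = 110
  val[2] = 110
  val[3] = 110
  val[4] = 111

no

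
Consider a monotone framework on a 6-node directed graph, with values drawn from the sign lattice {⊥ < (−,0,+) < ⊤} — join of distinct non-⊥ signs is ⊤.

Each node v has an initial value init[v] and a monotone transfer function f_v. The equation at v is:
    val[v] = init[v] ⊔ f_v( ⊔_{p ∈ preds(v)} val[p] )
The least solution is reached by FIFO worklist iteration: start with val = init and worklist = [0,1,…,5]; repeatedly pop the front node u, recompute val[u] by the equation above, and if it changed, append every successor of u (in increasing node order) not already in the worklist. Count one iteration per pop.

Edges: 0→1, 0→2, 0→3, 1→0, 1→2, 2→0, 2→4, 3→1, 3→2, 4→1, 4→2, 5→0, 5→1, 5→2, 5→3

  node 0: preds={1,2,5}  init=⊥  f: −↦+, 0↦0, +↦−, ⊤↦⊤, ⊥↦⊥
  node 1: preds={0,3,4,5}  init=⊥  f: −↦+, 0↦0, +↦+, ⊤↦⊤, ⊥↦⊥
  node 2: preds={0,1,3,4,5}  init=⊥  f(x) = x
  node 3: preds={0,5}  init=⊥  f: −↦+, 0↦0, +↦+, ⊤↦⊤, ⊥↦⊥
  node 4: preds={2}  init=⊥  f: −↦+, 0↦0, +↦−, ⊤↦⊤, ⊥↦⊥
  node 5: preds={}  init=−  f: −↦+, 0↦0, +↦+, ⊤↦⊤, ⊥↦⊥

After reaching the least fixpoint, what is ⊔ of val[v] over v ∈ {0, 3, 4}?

⊤

Worklist (10 pops):
  #1 pop 0: in=− → + (was ⊥); enqueue []
  #2 pop 1: in=⊤ → ⊤ (was ⊥); enqueue [0]
  #3 pop 2: in=⊤ → ⊤ (was ⊥); enqueue []
  #4 pop 3: in=⊤ → ⊤ (was ⊥); enqueue [1,2]
  #5 pop 4: in=⊤ → ⊤ (was ⊥); enqueue []
  #6 pop 5: in=⊥ → − (no change)
  #7 pop 0: in=⊤ → ⊤ (was +); enqueue [3]
  #8 pop 1: in=⊤ → ⊤ (no change)
  #9 pop 2: in=⊤ → ⊤ (no change)
  #10 pop 3: in=⊤ → ⊤ (no change)

Fixpoint:
  val[0] = ⊤
  val[1] = ⊤
  val[2] = ⊤
  val[3] = ⊤
  val[4] = ⊤
  val[5] = −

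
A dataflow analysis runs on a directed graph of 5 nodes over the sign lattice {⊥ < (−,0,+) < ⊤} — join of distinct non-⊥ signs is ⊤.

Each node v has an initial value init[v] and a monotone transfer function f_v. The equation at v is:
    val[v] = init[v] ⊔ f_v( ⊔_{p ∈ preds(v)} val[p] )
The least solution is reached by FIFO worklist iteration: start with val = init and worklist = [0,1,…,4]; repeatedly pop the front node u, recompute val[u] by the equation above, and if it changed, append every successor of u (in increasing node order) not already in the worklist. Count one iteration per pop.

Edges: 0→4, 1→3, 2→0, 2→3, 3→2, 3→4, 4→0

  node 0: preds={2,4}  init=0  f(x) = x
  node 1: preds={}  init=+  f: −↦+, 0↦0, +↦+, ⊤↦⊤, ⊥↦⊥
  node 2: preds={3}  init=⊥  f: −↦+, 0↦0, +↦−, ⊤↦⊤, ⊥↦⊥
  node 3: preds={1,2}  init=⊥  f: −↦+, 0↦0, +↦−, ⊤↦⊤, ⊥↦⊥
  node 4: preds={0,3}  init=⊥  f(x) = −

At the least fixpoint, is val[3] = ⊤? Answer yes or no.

Trace (9 dequeues):
  [1] u=0 | in ⊥ | out 0 | ==
  [2] u=1 | in ⊥ | out + | ==
  [3] u=2 | in ⊥ | out ⊥ | ==
  [4] u=3 | in + | out − | prev ⊥ | push {2}
  [5] u=4 | in ⊤ | out − | prev ⊥ | push {0}
  [6] u=2 | in − | out + | prev ⊥ | push {3}
  [7] u=0 | in ⊤ | out ⊤ | prev 0 | push {4}
  [8] u=3 | in + | out − | ==
  [9] u=4 | in ⊤ | out − | ==

Converged values:
  [0] ⊤
  [1] +
  [2] +
  [3] −
  [4] −

no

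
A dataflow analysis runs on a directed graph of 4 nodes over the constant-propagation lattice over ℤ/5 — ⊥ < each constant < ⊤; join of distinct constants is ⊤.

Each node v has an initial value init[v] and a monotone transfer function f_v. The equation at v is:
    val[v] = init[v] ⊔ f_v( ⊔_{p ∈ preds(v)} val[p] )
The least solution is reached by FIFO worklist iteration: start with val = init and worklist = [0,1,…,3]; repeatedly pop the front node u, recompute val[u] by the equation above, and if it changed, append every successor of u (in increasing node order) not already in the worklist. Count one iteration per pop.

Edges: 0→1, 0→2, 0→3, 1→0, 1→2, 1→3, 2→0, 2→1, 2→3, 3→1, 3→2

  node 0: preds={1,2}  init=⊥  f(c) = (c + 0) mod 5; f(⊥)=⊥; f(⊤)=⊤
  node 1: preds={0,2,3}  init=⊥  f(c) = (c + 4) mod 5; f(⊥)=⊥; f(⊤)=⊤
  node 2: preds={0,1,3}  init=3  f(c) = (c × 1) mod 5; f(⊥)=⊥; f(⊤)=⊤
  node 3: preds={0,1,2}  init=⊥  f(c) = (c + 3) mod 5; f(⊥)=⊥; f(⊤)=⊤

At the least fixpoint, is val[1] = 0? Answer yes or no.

no

Trace (9 dequeues):
  [1] u=0 | in 3 | out 3 | prev ⊥ | push {}
  [2] u=1 | in 3 | out 2 | prev ⊥ | push {0}
  [3] u=2 | in ⊤ | out ⊤ | prev 3 | push {1}
  [4] u=3 | in ⊤ | out ⊤ | prev ⊥ | push {2}
  [5] u=0 | in ⊤ | out ⊤ | prev 3 | push {3}
  [6] u=1 | in ⊤ | out ⊤ | prev 2 | push {0}
  [7] u=2 | in ⊤ | out ⊤ | ==
  [8] u=3 | in ⊤ | out ⊤ | ==
  [9] u=0 | in ⊤ | out ⊤ | ==

Converged values:
  [0] ⊤
  [1] ⊤
  [2] ⊤
  [3] ⊤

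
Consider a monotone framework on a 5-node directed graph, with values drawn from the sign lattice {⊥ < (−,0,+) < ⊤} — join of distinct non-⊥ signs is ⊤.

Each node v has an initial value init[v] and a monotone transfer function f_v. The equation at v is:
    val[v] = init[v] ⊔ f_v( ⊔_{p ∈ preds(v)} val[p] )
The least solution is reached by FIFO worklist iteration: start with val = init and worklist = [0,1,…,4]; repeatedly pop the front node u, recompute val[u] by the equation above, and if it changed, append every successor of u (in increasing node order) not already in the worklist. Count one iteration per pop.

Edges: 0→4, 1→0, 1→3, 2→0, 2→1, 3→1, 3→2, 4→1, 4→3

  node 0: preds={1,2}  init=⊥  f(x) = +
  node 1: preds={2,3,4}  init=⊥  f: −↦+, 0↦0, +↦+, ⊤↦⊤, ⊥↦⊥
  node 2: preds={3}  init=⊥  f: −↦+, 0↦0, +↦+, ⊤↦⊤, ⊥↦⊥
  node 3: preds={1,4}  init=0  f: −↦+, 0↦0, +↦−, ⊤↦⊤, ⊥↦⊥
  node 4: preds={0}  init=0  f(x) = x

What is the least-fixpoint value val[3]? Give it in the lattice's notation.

⊤

Iteration log — 13 steps:
  step 1. node 0  ⊔preds=⊥  new=+  old=⊥  +wl: 
  step 2. node 1  ⊔preds=0  new=0  old=⊥  +wl: 0
  step 3. node 2  ⊔preds=0  new=0  old=⊥  +wl: 1
  step 4. node 3  ⊔preds=0  new=0  stable
  step 5. node 4  ⊔preds=+  new=⊤  old=0  +wl: 3
  step 6. node 0  ⊔preds=0  new=+  stable
  step 7. node 1  ⊔preds=⊤  new=⊤  old=0  +wl: 0
  step 8. node 3  ⊔preds=⊤  new=⊤  old=0  +wl: 1,2
  step 9. node 0  ⊔preds=⊤  new=+  stable
  step 10. node 1  ⊔preds=⊤  new=⊤  stable
  step 11. node 2  ⊔preds=⊤  new=⊤  old=0  +wl: 0,1
  step 12. node 0  ⊔preds=⊤  new=+  stable
  step 13. node 1  ⊔preds=⊤  new=⊤  stable

Least fixpoint reached:
  node 0: +
  node 1: ⊤
  node 2: ⊤
  node 3: ⊤
  node 4: ⊤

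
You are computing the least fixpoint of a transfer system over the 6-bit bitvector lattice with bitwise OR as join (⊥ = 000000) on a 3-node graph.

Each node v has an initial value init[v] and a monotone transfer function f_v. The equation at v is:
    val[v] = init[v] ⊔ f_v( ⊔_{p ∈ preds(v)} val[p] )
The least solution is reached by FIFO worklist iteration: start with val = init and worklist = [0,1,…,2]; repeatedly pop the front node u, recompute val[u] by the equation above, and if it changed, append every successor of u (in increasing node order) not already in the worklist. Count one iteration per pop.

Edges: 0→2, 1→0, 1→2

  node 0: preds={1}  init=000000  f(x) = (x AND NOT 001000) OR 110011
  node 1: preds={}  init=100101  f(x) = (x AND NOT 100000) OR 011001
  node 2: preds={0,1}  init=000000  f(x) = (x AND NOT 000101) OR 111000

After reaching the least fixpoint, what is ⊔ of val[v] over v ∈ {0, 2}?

111111

Worklist (4 pops):
  #1 pop 0: in=100101 → 110111 (was 000000); enqueue []
  #2 pop 1: in=000000 → 111101 (was 100101); enqueue [0]
  #3 pop 2: in=111111 → 111010 (was 000000); enqueue []
  #4 pop 0: in=111101 → 110111 (no change)

Fixpoint:
  val[0] = 110111
  val[1] = 111101
  val[2] = 111010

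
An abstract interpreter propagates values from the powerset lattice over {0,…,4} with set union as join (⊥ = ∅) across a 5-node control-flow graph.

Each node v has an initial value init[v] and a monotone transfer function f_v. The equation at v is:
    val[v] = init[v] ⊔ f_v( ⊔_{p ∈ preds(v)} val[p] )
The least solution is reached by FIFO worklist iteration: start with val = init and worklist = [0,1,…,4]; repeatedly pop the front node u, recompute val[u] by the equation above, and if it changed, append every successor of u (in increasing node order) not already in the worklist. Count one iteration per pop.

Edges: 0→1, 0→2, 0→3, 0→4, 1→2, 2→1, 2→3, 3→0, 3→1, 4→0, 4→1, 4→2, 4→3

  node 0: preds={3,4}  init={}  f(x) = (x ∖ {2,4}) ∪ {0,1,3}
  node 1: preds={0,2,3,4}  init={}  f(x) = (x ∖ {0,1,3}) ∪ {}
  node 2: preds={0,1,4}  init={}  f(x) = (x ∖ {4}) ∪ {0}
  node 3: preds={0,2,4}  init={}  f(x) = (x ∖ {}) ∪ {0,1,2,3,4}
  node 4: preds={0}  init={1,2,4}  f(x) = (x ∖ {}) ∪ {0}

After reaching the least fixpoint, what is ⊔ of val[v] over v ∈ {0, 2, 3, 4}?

Trace (9 dequeues):
  [1] u=0 | in {1,2,4} | out {0,1,3} | prev {} | push {}
  [2] u=1 | in {0,1,2,3,4} | out {2,4} | prev {} | push {}
  [3] u=2 | in {0,1,2,3,4} | out {0,1,2,3} | prev {} | push {1}
  [4] u=3 | in {0,1,2,3,4} | out {0,1,2,3,4} | prev {} | push {0}
  [5] u=4 | in {0,1,3} | out {0,1,2,3,4} | prev {1,2,4} | push {2,3}
  [6] u=1 | in {0,1,2,3,4} | out {2,4} | ==
  [7] u=0 | in {0,1,2,3,4} | out {0,1,3} | ==
  [8] u=2 | in {0,1,2,3,4} | out {0,1,2,3} | ==
  [9] u=3 | in {0,1,2,3,4} | out {0,1,2,3,4} | ==

Converged values:
  [0] {0,1,3}
  [1] {2,4}
  [2] {0,1,2,3}
  [3] {0,1,2,3,4}
  [4] {0,1,2,3,4}

{0,1,2,3,4}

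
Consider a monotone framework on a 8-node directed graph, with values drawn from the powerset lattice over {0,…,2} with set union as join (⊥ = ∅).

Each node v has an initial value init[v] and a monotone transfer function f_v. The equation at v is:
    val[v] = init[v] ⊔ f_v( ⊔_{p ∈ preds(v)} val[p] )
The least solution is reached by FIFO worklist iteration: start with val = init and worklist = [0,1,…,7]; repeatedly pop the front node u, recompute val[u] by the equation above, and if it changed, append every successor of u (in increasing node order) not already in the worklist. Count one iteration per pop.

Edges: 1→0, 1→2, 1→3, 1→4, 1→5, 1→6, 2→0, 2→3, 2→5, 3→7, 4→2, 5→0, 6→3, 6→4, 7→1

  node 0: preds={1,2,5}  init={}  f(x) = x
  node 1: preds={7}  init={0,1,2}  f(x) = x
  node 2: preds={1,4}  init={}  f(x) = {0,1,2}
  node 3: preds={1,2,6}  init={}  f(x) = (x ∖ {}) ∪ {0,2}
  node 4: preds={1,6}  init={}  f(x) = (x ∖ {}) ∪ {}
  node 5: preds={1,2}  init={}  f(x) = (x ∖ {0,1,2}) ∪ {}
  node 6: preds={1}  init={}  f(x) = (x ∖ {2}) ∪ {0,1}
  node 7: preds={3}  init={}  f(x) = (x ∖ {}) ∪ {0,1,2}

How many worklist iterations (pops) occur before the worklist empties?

Trace (13 dequeues):
  [1] u=0 | in {0,1,2} | out {0,1,2} | prev {} | push {}
  [2] u=1 | in {} | out {0,1,2} | ==
  [3] u=2 | in {0,1,2} | out {0,1,2} | prev {} | push {0}
  [4] u=3 | in {0,1,2} | out {0,1,2} | prev {} | push {}
  [5] u=4 | in {0,1,2} | out {0,1,2} | prev {} | push {2}
  [6] u=5 | in {0,1,2} | out {} | ==
  [7] u=6 | in {0,1,2} | out {0,1} | prev {} | push {3,4}
  [8] u=7 | in {0,1,2} | out {0,1,2} | prev {} | push {1}
  [9] u=0 | in {0,1,2} | out {0,1,2} | ==
  [10] u=2 | in {0,1,2} | out {0,1,2} | ==
  [11] u=3 | in {0,1,2} | out {0,1,2} | ==
  [12] u=4 | in {0,1,2} | out {0,1,2} | ==
  [13] u=1 | in {0,1,2} | out {0,1,2} | ==

Converged values:
  [0] {0,1,2}
  [1] {0,1,2}
  [2] {0,1,2}
  [3] {0,1,2}
  [4] {0,1,2}
  [5] {}
  [6] {0,1}
  [7] {0,1,2}

13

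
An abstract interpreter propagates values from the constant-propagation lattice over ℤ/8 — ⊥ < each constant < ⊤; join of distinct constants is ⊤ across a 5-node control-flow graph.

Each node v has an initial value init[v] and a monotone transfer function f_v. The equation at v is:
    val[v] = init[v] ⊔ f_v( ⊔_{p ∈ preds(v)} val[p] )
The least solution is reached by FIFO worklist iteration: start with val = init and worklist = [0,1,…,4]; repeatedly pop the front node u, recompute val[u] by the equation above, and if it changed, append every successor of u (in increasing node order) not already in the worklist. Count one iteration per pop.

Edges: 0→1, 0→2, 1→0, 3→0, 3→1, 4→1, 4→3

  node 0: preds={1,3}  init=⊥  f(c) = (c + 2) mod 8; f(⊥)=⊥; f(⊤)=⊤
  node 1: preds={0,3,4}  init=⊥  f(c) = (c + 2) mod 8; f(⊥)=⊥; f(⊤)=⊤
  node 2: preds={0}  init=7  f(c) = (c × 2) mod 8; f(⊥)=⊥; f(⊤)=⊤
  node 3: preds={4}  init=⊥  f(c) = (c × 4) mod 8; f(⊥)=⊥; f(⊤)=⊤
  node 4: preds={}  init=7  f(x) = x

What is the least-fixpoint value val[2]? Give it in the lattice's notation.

Worklist (9 pops):
  #1 pop 0: in=⊥ → ⊥ (no change)
  #2 pop 1: in=7 → 1 (was ⊥); enqueue [0]
  #3 pop 2: in=⊥ → 7 (no change)
  #4 pop 3: in=7 → 4 (was ⊥); enqueue [1]
  #5 pop 4: in=⊥ → 7 (no change)
  #6 pop 0: in=⊤ → ⊤ (was ⊥); enqueue [2]
  #7 pop 1: in=⊤ → ⊤ (was 1); enqueue [0]
  #8 pop 2: in=⊤ → ⊤ (was 7); enqueue []
  #9 pop 0: in=⊤ → ⊤ (no change)

Fixpoint:
  val[0] = ⊤
  val[1] = ⊤
  val[2] = ⊤
  val[3] = 4
  val[4] = 7

⊤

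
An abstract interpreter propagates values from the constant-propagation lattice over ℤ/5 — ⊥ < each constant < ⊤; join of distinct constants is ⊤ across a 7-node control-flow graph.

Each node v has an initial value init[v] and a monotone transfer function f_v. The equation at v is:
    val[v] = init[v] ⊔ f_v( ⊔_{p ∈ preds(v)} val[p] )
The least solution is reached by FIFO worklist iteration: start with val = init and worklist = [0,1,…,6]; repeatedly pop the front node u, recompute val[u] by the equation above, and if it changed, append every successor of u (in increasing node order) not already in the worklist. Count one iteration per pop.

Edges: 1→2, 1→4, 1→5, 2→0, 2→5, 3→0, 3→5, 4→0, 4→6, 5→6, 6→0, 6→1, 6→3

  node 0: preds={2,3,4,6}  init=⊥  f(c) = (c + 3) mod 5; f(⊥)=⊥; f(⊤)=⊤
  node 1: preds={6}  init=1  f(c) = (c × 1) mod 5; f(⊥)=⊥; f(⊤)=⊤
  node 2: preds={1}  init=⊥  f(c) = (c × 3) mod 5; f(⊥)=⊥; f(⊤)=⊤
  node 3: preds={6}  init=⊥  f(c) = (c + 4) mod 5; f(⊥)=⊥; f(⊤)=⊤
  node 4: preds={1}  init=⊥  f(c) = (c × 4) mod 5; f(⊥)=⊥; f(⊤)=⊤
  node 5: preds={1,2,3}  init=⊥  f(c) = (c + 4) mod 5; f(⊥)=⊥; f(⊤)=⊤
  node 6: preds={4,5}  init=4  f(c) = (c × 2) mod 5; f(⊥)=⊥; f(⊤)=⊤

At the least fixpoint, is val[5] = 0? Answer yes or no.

no

Trace (12 dequeues):
  [1] u=0 | in 4 | out 2 | prev ⊥ | push {}
  [2] u=1 | in 4 | out ⊤ | prev 1 | push {}
  [3] u=2 | in ⊤ | out ⊤ | prev ⊥ | push {0}
  [4] u=3 | in 4 | out 3 | prev ⊥ | push {}
  [5] u=4 | in ⊤ | out ⊤ | prev ⊥ | push {}
  [6] u=5 | in ⊤ | out ⊤ | prev ⊥ | push {}
  [7] u=6 | in ⊤ | out ⊤ | prev 4 | push {1,3}
  [8] u=0 | in ⊤ | out ⊤ | prev 2 | push {}
  [9] u=1 | in ⊤ | out ⊤ | ==
  [10] u=3 | in ⊤ | out ⊤ | prev 3 | push {0,5}
  [11] u=0 | in ⊤ | out ⊤ | ==
  [12] u=5 | in ⊤ | out ⊤ | ==

Converged values:
  [0] ⊤
  [1] ⊤
  [2] ⊤
  [3] ⊤
  [4] ⊤
  [5] ⊤
  [6] ⊤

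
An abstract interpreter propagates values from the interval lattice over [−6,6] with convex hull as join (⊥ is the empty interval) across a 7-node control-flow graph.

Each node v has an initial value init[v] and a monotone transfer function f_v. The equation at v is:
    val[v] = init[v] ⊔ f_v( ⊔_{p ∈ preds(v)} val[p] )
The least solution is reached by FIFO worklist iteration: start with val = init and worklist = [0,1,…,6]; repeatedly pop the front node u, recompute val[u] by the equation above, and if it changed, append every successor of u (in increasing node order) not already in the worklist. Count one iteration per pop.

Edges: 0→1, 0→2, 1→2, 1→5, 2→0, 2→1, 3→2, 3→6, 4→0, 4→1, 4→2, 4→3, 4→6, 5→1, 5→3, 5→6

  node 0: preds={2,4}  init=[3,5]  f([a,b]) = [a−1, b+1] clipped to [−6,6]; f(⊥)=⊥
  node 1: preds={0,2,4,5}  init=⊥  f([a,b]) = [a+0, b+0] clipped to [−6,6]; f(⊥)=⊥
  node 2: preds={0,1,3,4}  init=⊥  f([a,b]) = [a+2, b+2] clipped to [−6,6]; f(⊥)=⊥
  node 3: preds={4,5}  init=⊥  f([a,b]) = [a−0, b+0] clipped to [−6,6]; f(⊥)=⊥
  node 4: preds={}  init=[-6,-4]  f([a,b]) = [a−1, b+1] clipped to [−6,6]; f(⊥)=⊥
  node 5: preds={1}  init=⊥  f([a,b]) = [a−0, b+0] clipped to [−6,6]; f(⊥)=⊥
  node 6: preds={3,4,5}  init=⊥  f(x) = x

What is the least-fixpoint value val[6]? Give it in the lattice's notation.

[-6,6]

Iteration log — 18 steps:
  step 1. node 0  ⊔preds=[-6,-4]  new=[-6,5]  old=[3,5]  +wl: 
  step 2. node 1  ⊔preds=[-6,5]  new=[-6,5]  old=⊥  +wl: 
  step 3. node 2  ⊔preds=[-6,5]  new=[-4,6]  old=⊥  +wl: 0,1
  step 4. node 3  ⊔preds=[-6,-4]  new=[-6,-4]  old=⊥  +wl: 2
  step 5. node 4  ⊔preds=⊥  new=[-6,-4]  stable
  step 6. node 5  ⊔preds=[-6,5]  new=[-6,5]  old=⊥  +wl: 3
  step 7. node 6  ⊔preds=[-6,5]  new=[-6,5]  old=⊥  +wl: 
  step 8. node 0  ⊔preds=[-6,6]  new=[-6,6]  old=[-6,5]  +wl: 
  step 9. node 1  ⊔preds=[-6,6]  new=[-6,6]  old=[-6,5]  +wl: 5
  step 10. node 2  ⊔preds=[-6,6]  new=[-4,6]  stable
  step 11. node 3  ⊔preds=[-6,5]  new=[-6,5]  old=[-6,-4]  +wl: 2,6
  step 12. node 5  ⊔preds=[-6,6]  new=[-6,6]  old=[-6,5]  +wl: 1,3
  step 13. node 2  ⊔preds=[-6,6]  new=[-4,6]  stable
  step 14. node 6  ⊔preds=[-6,6]  new=[-6,6]  old=[-6,5]  +wl: 
  step 15. node 1  ⊔preds=[-6,6]  new=[-6,6]  stable
  step 16. node 3  ⊔preds=[-6,6]  new=[-6,6]  old=[-6,5]  +wl: 2,6
  step 17. node 2  ⊔preds=[-6,6]  new=[-4,6]  stable
  step 18. node 6  ⊔preds=[-6,6]  new=[-6,6]  stable

Least fixpoint reached:
  node 0: [-6,6]
  node 1: [-6,6]
  node 2: [-4,6]
  node 3: [-6,6]
  node 4: [-6,-4]
  node 5: [-6,6]
  node 6: [-6,6]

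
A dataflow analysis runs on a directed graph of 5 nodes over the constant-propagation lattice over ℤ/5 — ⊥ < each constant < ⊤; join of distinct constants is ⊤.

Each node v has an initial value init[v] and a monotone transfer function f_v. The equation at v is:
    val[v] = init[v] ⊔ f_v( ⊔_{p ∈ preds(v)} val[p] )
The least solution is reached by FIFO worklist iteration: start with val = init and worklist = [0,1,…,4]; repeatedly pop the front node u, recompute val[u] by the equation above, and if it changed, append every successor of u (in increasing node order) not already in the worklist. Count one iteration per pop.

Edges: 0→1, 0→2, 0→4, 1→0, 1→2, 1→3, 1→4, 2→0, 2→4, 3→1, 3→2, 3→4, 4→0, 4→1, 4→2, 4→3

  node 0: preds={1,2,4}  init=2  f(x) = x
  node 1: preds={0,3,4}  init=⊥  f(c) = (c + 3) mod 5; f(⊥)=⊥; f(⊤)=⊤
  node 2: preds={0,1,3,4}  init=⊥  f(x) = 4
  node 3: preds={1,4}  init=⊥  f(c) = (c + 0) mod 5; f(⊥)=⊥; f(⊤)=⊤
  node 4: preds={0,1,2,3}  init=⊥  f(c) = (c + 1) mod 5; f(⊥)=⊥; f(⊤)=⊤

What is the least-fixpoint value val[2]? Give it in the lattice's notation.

4

Trace (13 dequeues):
  [1] u=0 | in ⊥ | out 2 | ==
  [2] u=1 | in 2 | out 0 | prev ⊥ | push {0}
  [3] u=2 | in ⊤ | out 4 | prev ⊥ | push {}
  [4] u=3 | in 0 | out 0 | prev ⊥ | push {1,2}
  [5] u=4 | in ⊤ | out ⊤ | prev ⊥ | push {3}
  [6] u=0 | in ⊤ | out ⊤ | prev 2 | push {4}
  [7] u=1 | in ⊤ | out ⊤ | prev 0 | push {0}
  [8] u=2 | in ⊤ | out 4 | ==
  [9] u=3 | in ⊤ | out ⊤ | prev 0 | push {1,2}
  [10] u=4 | in ⊤ | out ⊤ | ==
  [11] u=0 | in ⊤ | out ⊤ | ==
  [12] u=1 | in ⊤ | out ⊤ | ==
  [13] u=2 | in ⊤ | out 4 | ==

Converged values:
  [0] ⊤
  [1] ⊤
  [2] 4
  [3] ⊤
  [4] ⊤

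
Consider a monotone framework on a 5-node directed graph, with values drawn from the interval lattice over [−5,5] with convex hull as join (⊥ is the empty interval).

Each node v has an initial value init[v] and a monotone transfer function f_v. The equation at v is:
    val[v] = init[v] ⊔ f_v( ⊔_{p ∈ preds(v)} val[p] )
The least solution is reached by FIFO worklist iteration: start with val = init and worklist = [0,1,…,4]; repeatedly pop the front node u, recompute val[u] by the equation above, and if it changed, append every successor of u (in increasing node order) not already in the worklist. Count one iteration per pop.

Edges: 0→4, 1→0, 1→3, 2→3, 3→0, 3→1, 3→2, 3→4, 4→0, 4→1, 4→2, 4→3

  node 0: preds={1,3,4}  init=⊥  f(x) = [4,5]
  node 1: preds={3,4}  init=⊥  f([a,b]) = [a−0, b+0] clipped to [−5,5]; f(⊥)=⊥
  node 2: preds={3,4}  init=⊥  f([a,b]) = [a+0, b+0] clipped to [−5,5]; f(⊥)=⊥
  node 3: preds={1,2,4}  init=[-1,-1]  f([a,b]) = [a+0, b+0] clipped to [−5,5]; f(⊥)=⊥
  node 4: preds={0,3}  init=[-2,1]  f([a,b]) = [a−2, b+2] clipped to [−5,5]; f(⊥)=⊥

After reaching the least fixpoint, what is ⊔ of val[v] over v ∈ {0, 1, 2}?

[-5,5]

Trace (21 dequeues):
  [1] u=0 | in [-2,1] | out [4,5] | prev ⊥ | push {}
  [2] u=1 | in [-2,1] | out [-2,1] | prev ⊥ | push {0}
  [3] u=2 | in [-2,1] | out [-2,1] | prev ⊥ | push {}
  [4] u=3 | in [-2,1] | out [-2,1] | prev [-1,-1] | push {1,2}
  [5] u=4 | in [-2,5] | out [-4,5] | prev [-2,1] | push {3}
  [6] u=0 | in [-4,5] | out [4,5] | ==
  [7] u=1 | in [-4,5] | out [-4,5] | prev [-2,1] | push {0}
  [8] u=2 | in [-4,5] | out [-4,5] | prev [-2,1] | push {}
  [9] u=3 | in [-4,5] | out [-4,5] | prev [-2,1] | push {1,2,4}
  [10] u=0 | in [-4,5] | out [4,5] | ==
  [11] u=1 | in [-4,5] | out [-4,5] | ==
  [12] u=2 | in [-4,5] | out [-4,5] | ==
  [13] u=4 | in [-4,5] | out [-5,5] | prev [-4,5] | push {0,1,2,3}
  [14] u=0 | in [-5,5] | out [4,5] | ==
  [15] u=1 | in [-5,5] | out [-5,5] | prev [-4,5] | push {0}
  [16] u=2 | in [-5,5] | out [-5,5] | prev [-4,5] | push {}
  [17] u=3 | in [-5,5] | out [-5,5] | prev [-4,5] | push {1,2,4}
  [18] u=0 | in [-5,5] | out [4,5] | ==
  [19] u=1 | in [-5,5] | out [-5,5] | ==
  [20] u=2 | in [-5,5] | out [-5,5] | ==
  [21] u=4 | in [-5,5] | out [-5,5] | ==

Converged values:
  [0] [4,5]
  [1] [-5,5]
  [2] [-5,5]
  [3] [-5,5]
  [4] [-5,5]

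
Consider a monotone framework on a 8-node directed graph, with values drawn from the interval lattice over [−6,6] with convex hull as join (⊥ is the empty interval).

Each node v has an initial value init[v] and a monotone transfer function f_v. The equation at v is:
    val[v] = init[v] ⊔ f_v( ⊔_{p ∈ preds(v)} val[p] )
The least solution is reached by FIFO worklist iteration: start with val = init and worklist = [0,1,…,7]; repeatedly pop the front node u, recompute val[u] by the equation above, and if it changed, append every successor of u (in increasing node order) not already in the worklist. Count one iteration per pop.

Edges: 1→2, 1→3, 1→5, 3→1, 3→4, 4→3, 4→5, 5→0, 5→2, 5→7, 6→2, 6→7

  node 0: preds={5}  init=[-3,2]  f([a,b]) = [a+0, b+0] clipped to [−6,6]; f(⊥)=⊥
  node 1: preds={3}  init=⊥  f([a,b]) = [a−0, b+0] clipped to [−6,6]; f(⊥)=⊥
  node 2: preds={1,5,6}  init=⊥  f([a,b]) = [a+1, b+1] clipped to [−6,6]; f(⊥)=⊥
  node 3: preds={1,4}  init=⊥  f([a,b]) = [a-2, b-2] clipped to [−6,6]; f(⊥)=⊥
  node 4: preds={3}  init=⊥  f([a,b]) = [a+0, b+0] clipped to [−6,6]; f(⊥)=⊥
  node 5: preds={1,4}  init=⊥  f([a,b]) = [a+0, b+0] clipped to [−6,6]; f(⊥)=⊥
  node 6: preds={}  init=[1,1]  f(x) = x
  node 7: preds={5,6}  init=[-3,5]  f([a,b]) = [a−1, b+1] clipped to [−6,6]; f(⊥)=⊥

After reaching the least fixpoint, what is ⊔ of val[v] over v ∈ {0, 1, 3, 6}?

Trace (8 dequeues):
  [1] u=0 | in ⊥ | out [-3,2] | ==
  [2] u=1 | in ⊥ | out ⊥ | ==
  [3] u=2 | in [1,1] | out [2,2] | prev ⊥ | push {}
  [4] u=3 | in ⊥ | out ⊥ | ==
  [5] u=4 | in ⊥ | out ⊥ | ==
  [6] u=5 | in ⊥ | out ⊥ | ==
  [7] u=6 | in ⊥ | out [1,1] | ==
  [8] u=7 | in [1,1] | out [-3,5] | ==

Converged values:
  [0] [-3,2]
  [1] ⊥
  [2] [2,2]
  [3] ⊥
  [4] ⊥
  [5] ⊥
  [6] [1,1]
  [7] [-3,5]

[-3,2]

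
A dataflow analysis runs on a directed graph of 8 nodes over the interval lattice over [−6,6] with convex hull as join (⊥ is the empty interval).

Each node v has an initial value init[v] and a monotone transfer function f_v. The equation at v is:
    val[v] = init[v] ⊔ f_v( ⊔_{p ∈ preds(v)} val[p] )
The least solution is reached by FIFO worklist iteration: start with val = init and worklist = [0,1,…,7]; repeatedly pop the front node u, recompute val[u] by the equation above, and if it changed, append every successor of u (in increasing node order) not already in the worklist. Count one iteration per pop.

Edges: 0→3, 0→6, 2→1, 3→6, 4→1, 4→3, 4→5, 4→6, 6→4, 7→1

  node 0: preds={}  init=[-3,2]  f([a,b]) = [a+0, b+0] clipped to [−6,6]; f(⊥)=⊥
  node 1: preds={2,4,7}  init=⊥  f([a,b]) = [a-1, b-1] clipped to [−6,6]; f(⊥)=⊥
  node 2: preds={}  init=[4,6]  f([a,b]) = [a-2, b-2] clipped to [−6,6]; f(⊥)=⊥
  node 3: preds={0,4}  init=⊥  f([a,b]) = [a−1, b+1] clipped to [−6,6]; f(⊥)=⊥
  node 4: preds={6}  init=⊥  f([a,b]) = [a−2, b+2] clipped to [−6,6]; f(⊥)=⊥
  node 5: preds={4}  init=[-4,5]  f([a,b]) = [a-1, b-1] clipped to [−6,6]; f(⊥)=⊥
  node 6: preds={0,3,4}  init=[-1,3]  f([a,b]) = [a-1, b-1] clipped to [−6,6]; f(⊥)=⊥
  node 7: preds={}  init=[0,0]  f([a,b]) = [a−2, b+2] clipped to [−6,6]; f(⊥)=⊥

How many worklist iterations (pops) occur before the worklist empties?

Iteration log — 17 steps:
  step 1. node 0  ⊔preds=⊥  new=[-3,2]  stable
  step 2. node 1  ⊔preds=[0,6]  new=[-1,5]  old=⊥  +wl: 
  step 3. node 2  ⊔preds=⊥  new=[4,6]  stable
  step 4. node 3  ⊔preds=[-3,2]  new=[-4,3]  old=⊥  +wl: 
  step 5. node 4  ⊔preds=[-1,3]  new=[-3,5]  old=⊥  +wl: 1,3
  step 6. node 5  ⊔preds=[-3,5]  new=[-4,5]  stable
  step 7. node 6  ⊔preds=[-4,5]  new=[-5,4]  old=[-1,3]  +wl: 4
  step 8. node 7  ⊔preds=⊥  new=[0,0]  stable
  step 9. node 1  ⊔preds=[-3,6]  new=[-4,5]  old=[-1,5]  +wl: 
  step 10. node 3  ⊔preds=[-3,5]  new=[-4,6]  old=[-4,3]  +wl: 6
  step 11. node 4  ⊔preds=[-5,4]  new=[-6,6]  old=[-3,5]  +wl: 1,3,5
  step 12. node 6  ⊔preds=[-6,6]  new=[-6,5]  old=[-5,4]  +wl: 4
  step 13. node 1  ⊔preds=[-6,6]  new=[-6,5]  old=[-4,5]  +wl: 
  step 14. node 3  ⊔preds=[-6,6]  new=[-6,6]  old=[-4,6]  +wl: 6
  step 15. node 5  ⊔preds=[-6,6]  new=[-6,5]  old=[-4,5]  +wl: 
  step 16. node 4  ⊔preds=[-6,5]  new=[-6,6]  stable
  step 17. node 6  ⊔preds=[-6,6]  new=[-6,5]  stable

Least fixpoint reached:
  node 0: [-3,2]
  node 1: [-6,5]
  node 2: [4,6]
  node 3: [-6,6]
  node 4: [-6,6]
  node 5: [-6,5]
  node 6: [-6,5]
  node 7: [0,0]

17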